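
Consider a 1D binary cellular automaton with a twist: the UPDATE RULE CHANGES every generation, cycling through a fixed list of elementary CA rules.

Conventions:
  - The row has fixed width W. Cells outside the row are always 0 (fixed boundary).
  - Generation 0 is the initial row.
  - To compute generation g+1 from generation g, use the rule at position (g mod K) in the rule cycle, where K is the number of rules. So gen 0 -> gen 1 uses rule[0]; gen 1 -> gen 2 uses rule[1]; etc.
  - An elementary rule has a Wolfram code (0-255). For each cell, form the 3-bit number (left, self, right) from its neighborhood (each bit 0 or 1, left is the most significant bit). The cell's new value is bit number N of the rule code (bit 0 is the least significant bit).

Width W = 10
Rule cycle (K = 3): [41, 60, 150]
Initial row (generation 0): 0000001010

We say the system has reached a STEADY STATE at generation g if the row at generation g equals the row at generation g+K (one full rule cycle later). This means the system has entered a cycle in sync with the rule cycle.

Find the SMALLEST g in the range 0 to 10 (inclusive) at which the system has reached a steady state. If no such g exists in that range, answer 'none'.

Gen 0: 0000001010
Gen 1 (rule 41): 1111100100
Gen 2 (rule 60): 1000010110
Gen 3 (rule 150): 1100110001
Gen 4 (rule 41): 1000100100
Gen 5 (rule 60): 1100110110
Gen 6 (rule 150): 0011000001
Gen 7 (rule 41): 1010011100
Gen 8 (rule 60): 1111010010
Gen 9 (rule 150): 0110011111
Gen 10 (rule 41): 0100010000
Gen 11 (rule 60): 0110011000
Gen 12 (rule 150): 1001100100
Gen 13 (rule 41): 0001000001

Answer: none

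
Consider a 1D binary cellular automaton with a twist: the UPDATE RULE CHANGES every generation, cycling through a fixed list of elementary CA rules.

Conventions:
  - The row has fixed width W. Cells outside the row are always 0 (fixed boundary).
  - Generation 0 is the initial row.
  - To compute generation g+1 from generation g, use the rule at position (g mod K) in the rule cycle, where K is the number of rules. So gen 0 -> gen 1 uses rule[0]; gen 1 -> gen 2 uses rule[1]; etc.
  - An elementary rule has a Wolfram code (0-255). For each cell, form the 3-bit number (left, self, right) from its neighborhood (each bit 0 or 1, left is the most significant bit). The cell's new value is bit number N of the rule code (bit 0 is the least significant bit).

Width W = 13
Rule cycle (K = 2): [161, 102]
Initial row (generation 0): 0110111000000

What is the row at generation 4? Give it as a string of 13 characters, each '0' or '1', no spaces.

Answer: 1010111010100

Derivation:
Gen 0: 0110111000000
Gen 1 (rule 161): 0001010011111
Gen 2 (rule 102): 0011110100001
Gen 3 (rule 161): 1001101001100
Gen 4 (rule 102): 1010111010100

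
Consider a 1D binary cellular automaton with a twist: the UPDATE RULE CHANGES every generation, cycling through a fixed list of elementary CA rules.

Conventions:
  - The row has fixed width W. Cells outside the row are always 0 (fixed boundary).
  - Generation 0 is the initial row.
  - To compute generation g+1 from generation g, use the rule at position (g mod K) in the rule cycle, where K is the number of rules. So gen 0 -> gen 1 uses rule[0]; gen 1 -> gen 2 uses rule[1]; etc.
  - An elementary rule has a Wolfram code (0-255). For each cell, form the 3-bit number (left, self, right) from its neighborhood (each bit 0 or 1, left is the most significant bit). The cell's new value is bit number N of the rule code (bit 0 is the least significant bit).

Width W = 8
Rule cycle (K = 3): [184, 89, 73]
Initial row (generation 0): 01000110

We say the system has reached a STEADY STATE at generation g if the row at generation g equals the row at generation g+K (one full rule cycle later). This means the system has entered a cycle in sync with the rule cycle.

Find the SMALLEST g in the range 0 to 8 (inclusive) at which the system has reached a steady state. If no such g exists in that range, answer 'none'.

Answer: 7

Derivation:
Gen 0: 01000110
Gen 1 (rule 184): 00100101
Gen 2 (rule 89): 10010000
Gen 3 (rule 73): 00000111
Gen 4 (rule 184): 00000110
Gen 5 (rule 89): 11110111
Gen 6 (rule 73): 10010101
Gen 7 (rule 184): 01001010
Gen 8 (rule 89): 00100001
Gen 9 (rule 73): 10001100
Gen 10 (rule 184): 01001010
Gen 11 (rule 89): 00100001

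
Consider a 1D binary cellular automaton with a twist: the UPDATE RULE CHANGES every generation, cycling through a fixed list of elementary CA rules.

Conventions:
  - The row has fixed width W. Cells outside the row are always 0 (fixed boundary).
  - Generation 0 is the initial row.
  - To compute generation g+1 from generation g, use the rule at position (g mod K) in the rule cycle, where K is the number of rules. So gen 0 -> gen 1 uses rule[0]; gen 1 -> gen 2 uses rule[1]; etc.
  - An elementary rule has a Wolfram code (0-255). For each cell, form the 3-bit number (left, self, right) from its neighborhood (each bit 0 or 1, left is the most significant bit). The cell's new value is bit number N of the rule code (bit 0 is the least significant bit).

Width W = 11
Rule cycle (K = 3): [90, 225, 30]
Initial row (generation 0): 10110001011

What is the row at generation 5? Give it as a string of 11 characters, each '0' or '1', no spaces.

Answer: 00001110111

Derivation:
Gen 0: 10110001011
Gen 1 (rule 90): 00111010011
Gen 2 (rule 225): 10011100001
Gen 3 (rule 30): 11110010011
Gen 4 (rule 90): 10011101111
Gen 5 (rule 225): 00001110111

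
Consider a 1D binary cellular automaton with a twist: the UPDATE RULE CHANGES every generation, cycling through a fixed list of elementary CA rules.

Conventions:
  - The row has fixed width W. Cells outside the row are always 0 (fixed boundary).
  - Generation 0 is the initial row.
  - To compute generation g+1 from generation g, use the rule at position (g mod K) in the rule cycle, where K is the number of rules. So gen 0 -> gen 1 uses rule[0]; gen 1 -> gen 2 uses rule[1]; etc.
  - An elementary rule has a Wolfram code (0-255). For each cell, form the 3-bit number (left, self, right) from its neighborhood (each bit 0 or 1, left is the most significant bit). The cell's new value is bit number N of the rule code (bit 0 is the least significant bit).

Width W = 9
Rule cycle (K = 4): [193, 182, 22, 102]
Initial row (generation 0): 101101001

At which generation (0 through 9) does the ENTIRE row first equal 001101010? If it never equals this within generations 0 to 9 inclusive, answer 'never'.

Answer: never

Derivation:
Gen 0: 101101001
Gen 1 (rule 193): 000100000
Gen 2 (rule 182): 001110000
Gen 3 (rule 22): 010001000
Gen 4 (rule 102): 110011000
Gen 5 (rule 193): 010001011
Gen 6 (rule 182): 111011100
Gen 7 (rule 22): 000000010
Gen 8 (rule 102): 000000110
Gen 9 (rule 193): 111110010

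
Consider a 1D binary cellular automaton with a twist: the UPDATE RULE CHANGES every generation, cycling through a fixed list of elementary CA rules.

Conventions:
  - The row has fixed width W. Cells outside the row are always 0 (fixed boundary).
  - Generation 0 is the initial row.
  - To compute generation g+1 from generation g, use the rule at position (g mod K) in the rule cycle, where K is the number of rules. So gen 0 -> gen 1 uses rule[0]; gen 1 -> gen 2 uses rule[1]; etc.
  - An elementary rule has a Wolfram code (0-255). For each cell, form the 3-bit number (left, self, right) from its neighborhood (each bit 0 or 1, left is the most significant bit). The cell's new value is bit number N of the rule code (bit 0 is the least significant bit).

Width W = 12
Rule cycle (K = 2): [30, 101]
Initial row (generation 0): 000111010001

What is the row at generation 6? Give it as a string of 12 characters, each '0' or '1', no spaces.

Answer: 100111100001

Derivation:
Gen 0: 000111010001
Gen 1 (rule 30): 001100011011
Gen 2 (rule 101): 100101001101
Gen 3 (rule 30): 111101111001
Gen 4 (rule 101): 000110001001
Gen 5 (rule 30): 001101011111
Gen 6 (rule 101): 100111100001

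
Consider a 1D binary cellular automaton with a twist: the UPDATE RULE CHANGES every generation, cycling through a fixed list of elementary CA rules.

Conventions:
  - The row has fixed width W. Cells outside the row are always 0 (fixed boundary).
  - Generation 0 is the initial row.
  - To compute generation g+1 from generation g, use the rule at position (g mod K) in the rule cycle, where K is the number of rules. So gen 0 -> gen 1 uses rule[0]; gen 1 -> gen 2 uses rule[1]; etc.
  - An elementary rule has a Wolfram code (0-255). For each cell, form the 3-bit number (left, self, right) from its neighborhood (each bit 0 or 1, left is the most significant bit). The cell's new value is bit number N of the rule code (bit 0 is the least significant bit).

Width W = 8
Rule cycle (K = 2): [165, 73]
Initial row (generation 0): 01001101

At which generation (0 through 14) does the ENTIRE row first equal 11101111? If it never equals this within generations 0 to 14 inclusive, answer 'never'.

Answer: never

Derivation:
Gen 0: 01001101
Gen 1 (rule 165): 01000011
Gen 2 (rule 73): 00011011
Gen 3 (rule 165): 11000100
Gen 4 (rule 73): 11010001
Gen 5 (rule 165): 00110101
Gen 6 (rule 73): 10110000
Gen 7 (rule 165): 11000111
Gen 8 (rule 73): 11010101
Gen 9 (rule 165): 00111111
Gen 10 (rule 73): 10100001
Gen 11 (rule 165): 11101101
Gen 12 (rule 73): 10101100
Gen 13 (rule 165): 11110001
Gen 14 (rule 73): 10010100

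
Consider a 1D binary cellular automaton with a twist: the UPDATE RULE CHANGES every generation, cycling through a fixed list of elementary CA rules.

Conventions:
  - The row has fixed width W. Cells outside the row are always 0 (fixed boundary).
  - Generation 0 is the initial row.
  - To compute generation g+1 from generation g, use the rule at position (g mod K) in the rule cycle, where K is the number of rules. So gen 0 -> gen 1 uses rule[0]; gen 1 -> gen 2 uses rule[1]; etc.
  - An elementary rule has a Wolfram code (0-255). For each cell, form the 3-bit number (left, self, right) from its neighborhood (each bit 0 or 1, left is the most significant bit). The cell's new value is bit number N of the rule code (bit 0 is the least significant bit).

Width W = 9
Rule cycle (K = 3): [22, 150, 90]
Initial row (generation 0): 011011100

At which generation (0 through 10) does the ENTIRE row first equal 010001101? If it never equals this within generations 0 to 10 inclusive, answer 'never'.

Answer: 9

Derivation:
Gen 0: 011011100
Gen 1 (rule 22): 100000010
Gen 2 (rule 150): 110000111
Gen 3 (rule 90): 111001101
Gen 4 (rule 22): 000110001
Gen 5 (rule 150): 001001011
Gen 6 (rule 90): 010110011
Gen 7 (rule 22): 110001100
Gen 8 (rule 150): 001010010
Gen 9 (rule 90): 010001101
Gen 10 (rule 22): 111010001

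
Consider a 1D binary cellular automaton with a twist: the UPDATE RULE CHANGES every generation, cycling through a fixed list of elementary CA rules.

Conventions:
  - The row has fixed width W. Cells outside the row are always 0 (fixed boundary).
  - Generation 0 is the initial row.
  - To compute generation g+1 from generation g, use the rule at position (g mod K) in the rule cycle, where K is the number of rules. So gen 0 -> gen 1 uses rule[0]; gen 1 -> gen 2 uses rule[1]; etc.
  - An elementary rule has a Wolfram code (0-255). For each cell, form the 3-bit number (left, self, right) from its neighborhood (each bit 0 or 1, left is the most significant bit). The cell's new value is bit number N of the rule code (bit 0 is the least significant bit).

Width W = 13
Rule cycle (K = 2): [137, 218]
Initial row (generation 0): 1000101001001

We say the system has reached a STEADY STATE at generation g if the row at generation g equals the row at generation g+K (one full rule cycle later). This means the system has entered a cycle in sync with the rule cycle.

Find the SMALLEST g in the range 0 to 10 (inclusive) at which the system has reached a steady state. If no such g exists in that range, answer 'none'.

Answer: 8

Derivation:
Gen 0: 1000101001001
Gen 1 (rule 137): 0010000000000
Gen 2 (rule 218): 0101000000000
Gen 3 (rule 137): 0000011111111
Gen 4 (rule 218): 0000111111111
Gen 5 (rule 137): 1110111111110
Gen 6 (rule 218): 1110111111111
Gen 7 (rule 137): 1100111111110
Gen 8 (rule 218): 1111111111111
Gen 9 (rule 137): 1111111111110
Gen 10 (rule 218): 1111111111111
Gen 11 (rule 137): 1111111111110
Gen 12 (rule 218): 1111111111111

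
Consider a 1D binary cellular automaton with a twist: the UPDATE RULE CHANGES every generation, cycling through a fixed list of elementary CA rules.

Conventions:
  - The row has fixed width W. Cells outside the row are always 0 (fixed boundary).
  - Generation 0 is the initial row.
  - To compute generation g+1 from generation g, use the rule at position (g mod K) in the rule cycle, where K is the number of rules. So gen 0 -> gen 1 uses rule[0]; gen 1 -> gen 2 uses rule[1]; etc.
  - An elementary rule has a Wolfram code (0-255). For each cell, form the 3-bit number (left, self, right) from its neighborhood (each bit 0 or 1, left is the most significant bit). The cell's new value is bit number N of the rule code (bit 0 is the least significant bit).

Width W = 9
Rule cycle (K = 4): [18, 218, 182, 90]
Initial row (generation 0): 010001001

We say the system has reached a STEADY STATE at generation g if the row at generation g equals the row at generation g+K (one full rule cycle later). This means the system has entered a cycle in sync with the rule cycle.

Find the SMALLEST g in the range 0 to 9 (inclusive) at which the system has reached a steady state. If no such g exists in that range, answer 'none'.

Gen 0: 010001001
Gen 1 (rule 18): 101010110
Gen 2 (rule 218): 000000111
Gen 3 (rule 182): 000001010
Gen 4 (rule 90): 000010001
Gen 5 (rule 18): 000101010
Gen 6 (rule 218): 001000001
Gen 7 (rule 182): 011100011
Gen 8 (rule 90): 110110111
Gen 9 (rule 18): 000000000
Gen 10 (rule 218): 000000000
Gen 11 (rule 182): 000000000
Gen 12 (rule 90): 000000000
Gen 13 (rule 18): 000000000

Answer: 9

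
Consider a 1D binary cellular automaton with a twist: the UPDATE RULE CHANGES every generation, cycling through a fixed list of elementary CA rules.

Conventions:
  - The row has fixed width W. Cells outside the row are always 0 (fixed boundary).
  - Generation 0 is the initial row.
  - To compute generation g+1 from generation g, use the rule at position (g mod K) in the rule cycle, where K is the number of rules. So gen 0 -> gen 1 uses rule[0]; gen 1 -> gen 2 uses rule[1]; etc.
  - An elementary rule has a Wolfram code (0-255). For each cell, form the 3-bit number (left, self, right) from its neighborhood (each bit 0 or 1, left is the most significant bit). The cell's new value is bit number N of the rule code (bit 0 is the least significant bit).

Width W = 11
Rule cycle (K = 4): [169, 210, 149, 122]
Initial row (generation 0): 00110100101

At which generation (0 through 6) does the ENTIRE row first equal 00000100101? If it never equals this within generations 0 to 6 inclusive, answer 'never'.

Answer: 2

Derivation:
Gen 0: 00110100101
Gen 1 (rule 169): 10101000010
Gen 2 (rule 210): 00000100101
Gen 3 (rule 149): 11110110101
Gen 4 (rule 122): 10011111010
Gen 5 (rule 169): 00011110100
Gen 6 (rule 210): 00101110010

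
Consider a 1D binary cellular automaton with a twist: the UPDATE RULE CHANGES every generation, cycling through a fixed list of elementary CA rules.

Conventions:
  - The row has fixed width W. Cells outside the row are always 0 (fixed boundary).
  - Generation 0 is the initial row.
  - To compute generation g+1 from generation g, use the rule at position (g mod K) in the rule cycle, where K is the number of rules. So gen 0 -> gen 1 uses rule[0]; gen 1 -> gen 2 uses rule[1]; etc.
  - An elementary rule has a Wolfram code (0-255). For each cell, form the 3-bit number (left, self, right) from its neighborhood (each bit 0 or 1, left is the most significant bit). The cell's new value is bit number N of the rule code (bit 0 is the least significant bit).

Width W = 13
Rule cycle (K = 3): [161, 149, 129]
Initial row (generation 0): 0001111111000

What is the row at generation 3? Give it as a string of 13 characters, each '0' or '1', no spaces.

Answer: 1000001000011

Derivation:
Gen 0: 0001111111000
Gen 1 (rule 161): 1100111110011
Gen 2 (rule 149): 0010011101000
Gen 3 (rule 129): 1000001000011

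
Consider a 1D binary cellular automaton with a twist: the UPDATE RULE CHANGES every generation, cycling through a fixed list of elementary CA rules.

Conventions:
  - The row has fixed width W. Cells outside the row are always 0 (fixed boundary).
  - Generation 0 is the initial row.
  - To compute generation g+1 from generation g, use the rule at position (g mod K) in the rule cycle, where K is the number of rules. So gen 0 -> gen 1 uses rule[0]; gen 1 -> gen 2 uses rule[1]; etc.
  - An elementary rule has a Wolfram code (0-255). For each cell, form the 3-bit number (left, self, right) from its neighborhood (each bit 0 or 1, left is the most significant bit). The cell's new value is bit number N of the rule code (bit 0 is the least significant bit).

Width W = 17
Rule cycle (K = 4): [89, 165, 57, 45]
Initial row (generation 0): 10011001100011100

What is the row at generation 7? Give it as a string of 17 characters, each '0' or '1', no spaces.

Answer: 00110011011011000

Derivation:
Gen 0: 10011001100011100
Gen 1 (rule 89): 01011101111010111
Gen 2 (rule 165): 01101010110111010
Gen 3 (rule 57): 01010101101100101
Gen 4 (rule 45): 01111111011000111
Gen 5 (rule 89): 01000001011110101
Gen 6 (rule 165): 01011101101101111
Gen 7 (rule 57): 00110011011011000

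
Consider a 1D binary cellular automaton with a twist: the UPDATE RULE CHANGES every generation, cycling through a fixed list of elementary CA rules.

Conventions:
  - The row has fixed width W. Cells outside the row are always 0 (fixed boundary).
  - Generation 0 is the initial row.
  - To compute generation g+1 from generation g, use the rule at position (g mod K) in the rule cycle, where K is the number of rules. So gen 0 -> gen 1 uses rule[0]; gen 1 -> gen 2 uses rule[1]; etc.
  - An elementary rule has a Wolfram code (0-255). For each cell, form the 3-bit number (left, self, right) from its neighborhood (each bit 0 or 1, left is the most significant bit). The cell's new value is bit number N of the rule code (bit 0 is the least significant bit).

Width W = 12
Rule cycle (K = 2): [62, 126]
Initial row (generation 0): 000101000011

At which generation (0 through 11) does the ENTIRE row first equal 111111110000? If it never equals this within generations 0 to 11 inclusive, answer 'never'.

Answer: 4

Derivation:
Gen 0: 000101000011
Gen 1 (rule 62): 001111100110
Gen 2 (rule 126): 011000111111
Gen 3 (rule 62): 110101100000
Gen 4 (rule 126): 111111110000
Gen 5 (rule 62): 100000001000
Gen 6 (rule 126): 110000011100
Gen 7 (rule 62): 101000110010
Gen 8 (rule 126): 111101111111
Gen 9 (rule 62): 100011000000
Gen 10 (rule 126): 110111100000
Gen 11 (rule 62): 101100010000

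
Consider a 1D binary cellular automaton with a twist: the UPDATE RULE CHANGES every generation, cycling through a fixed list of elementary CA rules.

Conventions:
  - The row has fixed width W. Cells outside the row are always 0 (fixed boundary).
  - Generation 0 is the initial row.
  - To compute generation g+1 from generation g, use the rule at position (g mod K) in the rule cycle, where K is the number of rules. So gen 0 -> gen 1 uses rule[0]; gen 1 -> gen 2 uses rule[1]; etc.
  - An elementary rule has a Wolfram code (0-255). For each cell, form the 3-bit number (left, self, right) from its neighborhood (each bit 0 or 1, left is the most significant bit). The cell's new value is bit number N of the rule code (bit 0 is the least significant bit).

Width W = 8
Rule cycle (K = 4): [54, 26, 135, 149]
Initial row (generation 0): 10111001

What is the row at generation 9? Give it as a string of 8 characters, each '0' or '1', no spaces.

Answer: 11110000

Derivation:
Gen 0: 10111001
Gen 1 (rule 54): 11000111
Gen 2 (rule 26): 10101100
Gen 3 (rule 135): 10100001
Gen 4 (rule 149): 10111101
Gen 5 (rule 54): 11000011
Gen 6 (rule 26): 10100110
Gen 7 (rule 135): 10101000
Gen 8 (rule 149): 10101111
Gen 9 (rule 54): 11110000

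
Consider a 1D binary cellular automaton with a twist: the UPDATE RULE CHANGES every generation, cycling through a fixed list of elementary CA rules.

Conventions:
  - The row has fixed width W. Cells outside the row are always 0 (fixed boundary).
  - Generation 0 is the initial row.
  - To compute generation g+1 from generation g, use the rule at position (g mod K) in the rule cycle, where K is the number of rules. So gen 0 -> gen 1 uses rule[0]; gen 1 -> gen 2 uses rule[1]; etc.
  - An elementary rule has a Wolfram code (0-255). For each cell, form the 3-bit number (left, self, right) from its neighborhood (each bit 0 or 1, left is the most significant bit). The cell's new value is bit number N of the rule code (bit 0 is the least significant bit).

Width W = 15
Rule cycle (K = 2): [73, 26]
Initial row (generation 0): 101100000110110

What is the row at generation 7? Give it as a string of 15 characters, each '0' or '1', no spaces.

Answer: 000011110110111

Derivation:
Gen 0: 101100000110110
Gen 1 (rule 73): 001101110110110
Gen 2 (rule 26): 011001000100101
Gen 3 (rule 73): 011000010000000
Gen 4 (rule 26): 110100101000000
Gen 5 (rule 73): 110000000011111
Gen 6 (rule 26): 101000000110000
Gen 7 (rule 73): 000011110110111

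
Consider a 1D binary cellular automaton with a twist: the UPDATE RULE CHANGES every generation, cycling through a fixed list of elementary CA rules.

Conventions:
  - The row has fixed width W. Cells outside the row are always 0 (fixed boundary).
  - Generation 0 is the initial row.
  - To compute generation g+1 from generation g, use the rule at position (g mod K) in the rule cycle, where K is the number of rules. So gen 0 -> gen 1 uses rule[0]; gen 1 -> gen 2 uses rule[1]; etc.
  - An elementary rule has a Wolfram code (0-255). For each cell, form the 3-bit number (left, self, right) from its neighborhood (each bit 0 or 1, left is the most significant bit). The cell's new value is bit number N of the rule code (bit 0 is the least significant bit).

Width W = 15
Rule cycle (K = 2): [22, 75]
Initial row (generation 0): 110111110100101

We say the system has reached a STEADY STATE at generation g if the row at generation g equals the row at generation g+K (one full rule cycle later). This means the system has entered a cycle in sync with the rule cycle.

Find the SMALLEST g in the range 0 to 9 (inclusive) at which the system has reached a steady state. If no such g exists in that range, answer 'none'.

Gen 0: 110111110100101
Gen 1 (rule 22): 000000000111101
Gen 2 (rule 75): 111111111100100
Gen 3 (rule 22): 000000000011110
Gen 4 (rule 75): 111111111110010
Gen 5 (rule 22): 000000000001111
Gen 6 (rule 75): 111111111111001
Gen 7 (rule 22): 000000000000111
Gen 8 (rule 75): 111111111111101
Gen 9 (rule 22): 000000000000001
Gen 10 (rule 75): 111111111111110
Gen 11 (rule 22): 000000000000001

Answer: 9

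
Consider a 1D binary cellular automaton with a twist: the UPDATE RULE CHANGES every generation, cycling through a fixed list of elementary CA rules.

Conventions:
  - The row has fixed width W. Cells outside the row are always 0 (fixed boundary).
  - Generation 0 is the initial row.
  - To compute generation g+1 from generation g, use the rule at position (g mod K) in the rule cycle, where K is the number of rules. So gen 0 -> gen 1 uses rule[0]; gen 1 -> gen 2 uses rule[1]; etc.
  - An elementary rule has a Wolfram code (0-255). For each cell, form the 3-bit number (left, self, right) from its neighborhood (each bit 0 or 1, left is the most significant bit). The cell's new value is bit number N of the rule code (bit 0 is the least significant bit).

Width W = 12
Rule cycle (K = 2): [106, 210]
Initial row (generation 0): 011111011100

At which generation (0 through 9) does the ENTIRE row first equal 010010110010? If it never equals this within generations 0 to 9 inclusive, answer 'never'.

Gen 0: 011111011100
Gen 1 (rule 106): 110001110100
Gen 2 (rule 210): 011010110010
Gen 3 (rule 106): 111101110100
Gen 4 (rule 210): 011100110010
Gen 5 (rule 106): 110101110100
Gen 6 (rule 210): 010000110010
Gen 7 (rule 106): 100001110100
Gen 8 (rule 210): 010010110010
Gen 9 (rule 106): 100101110100

Answer: 8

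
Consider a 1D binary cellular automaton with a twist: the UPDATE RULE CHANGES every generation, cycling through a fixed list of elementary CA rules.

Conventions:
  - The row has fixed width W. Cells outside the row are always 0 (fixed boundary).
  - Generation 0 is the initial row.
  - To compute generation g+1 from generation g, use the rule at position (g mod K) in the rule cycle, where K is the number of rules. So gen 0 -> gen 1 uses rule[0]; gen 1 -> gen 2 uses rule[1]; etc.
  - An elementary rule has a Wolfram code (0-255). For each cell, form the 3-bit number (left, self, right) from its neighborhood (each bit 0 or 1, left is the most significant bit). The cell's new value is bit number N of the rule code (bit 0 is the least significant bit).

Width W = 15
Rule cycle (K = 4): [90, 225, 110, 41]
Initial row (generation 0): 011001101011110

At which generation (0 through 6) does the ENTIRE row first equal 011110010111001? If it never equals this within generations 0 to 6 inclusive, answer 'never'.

Gen 0: 011001101011110
Gen 1 (rule 90): 111111100010011
Gen 2 (rule 225): 011111101000001
Gen 3 (rule 110): 110000111000011
Gen 4 (rule 41): 100110100011010
Gen 5 (rule 90): 011110010111001
Gen 6 (rule 225): 001110001011000

Answer: 5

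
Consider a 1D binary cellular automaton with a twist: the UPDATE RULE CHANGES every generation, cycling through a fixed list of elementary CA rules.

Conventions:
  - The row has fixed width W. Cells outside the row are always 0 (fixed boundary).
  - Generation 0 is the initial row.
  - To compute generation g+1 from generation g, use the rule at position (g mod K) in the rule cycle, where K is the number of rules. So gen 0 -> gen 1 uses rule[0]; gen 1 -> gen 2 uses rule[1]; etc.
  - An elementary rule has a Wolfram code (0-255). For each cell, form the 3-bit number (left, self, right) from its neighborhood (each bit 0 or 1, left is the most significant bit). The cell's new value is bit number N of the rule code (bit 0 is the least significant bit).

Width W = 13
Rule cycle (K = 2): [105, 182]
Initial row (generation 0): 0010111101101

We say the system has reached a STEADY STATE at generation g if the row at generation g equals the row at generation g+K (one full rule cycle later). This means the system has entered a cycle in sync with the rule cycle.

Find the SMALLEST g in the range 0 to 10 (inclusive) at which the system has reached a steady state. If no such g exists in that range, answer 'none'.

Gen 0: 0010111101101
Gen 1 (rule 105): 1001100111110
Gen 2 (rule 182): 1110011011101
Gen 3 (rule 105): 1010011110110
Gen 4 (rule 182): 1111101101001
Gen 5 (rule 105): 1000111110000
Gen 6 (rule 182): 1101011101000
Gen 7 (rule 105): 1110110110011
Gen 8 (rule 182): 0101001001100
Gen 9 (rule 105): 0010000001101
Gen 10 (rule 182): 0111000010011
Gen 11 (rule 105): 0101011000011
Gen 12 (rule 182): 1111100100100

Answer: none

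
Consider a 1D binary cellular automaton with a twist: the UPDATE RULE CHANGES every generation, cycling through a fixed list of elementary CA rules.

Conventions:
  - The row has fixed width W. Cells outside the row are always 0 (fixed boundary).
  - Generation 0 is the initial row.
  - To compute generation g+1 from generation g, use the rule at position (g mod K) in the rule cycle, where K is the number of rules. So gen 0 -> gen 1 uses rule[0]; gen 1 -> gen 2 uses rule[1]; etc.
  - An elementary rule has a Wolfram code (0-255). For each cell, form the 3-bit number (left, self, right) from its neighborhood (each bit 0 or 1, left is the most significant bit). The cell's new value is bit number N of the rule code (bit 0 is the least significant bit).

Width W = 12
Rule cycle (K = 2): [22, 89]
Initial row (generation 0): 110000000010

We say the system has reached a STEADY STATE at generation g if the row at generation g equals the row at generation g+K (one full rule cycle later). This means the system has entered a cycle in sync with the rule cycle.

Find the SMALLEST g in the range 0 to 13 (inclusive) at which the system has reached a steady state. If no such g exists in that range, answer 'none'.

Gen 0: 110000000010
Gen 1 (rule 22): 001000000111
Gen 2 (rule 89): 100111110101
Gen 3 (rule 22): 111000000101
Gen 4 (rule 89): 101111110000
Gen 5 (rule 22): 100000001000
Gen 6 (rule 89): 011111100111
Gen 7 (rule 22): 100000011000
Gen 8 (rule 89): 011111011111
Gen 9 (rule 22): 100000000000
Gen 10 (rule 89): 011111111111
Gen 11 (rule 22): 100000000000
Gen 12 (rule 89): 011111111111
Gen 13 (rule 22): 100000000000
Gen 14 (rule 89): 011111111111
Gen 15 (rule 22): 100000000000

Answer: 9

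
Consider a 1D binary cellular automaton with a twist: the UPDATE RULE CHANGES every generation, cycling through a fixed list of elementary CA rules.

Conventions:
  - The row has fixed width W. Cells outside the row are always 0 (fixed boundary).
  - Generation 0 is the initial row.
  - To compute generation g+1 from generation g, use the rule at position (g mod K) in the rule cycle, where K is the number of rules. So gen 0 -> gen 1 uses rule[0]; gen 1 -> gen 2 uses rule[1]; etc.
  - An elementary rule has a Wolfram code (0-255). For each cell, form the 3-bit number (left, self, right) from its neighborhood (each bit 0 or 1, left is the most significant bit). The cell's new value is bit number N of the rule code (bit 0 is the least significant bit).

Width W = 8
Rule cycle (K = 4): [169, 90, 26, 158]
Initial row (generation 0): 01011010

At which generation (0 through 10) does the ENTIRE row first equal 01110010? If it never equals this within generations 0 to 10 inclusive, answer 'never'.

Answer: 2

Derivation:
Gen 0: 01011010
Gen 1 (rule 169): 00110100
Gen 2 (rule 90): 01110010
Gen 3 (rule 26): 11001101
Gen 4 (rule 158): 10111001
Gen 5 (rule 169): 01110000
Gen 6 (rule 90): 11011000
Gen 7 (rule 26): 10010100
Gen 8 (rule 158): 11110110
Gen 9 (rule 169): 11101100
Gen 10 (rule 90): 10101110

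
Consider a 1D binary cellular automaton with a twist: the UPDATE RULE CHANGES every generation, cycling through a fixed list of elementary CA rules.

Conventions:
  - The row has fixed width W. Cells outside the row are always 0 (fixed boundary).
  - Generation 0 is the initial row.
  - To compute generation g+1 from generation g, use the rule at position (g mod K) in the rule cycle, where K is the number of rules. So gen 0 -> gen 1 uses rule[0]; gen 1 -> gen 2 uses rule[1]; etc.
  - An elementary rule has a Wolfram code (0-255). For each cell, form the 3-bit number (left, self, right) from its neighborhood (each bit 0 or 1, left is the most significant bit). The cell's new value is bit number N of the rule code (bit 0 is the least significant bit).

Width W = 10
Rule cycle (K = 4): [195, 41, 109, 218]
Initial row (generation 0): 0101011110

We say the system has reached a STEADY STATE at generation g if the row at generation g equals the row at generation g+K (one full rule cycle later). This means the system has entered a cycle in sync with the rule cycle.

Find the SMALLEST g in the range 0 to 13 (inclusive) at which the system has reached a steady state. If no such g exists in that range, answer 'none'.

Gen 0: 0101011110
Gen 1 (rule 195): 1000001110
Gen 2 (rule 41): 0011101000
Gen 3 (rule 109): 1010111011
Gen 4 (rule 218): 0000111011
Gen 5 (rule 195): 1111011001
Gen 6 (rule 41): 1000110000
Gen 7 (rule 109): 1010110111
Gen 8 (rule 218): 0000110111
Gen 9 (rule 195): 1111010011
Gen 10 (rule 41): 1000100010
Gen 11 (rule 109): 1010101010
Gen 12 (rule 218): 0000000001
Gen 13 (rule 195): 1111111110
Gen 14 (rule 41): 1000000000
Gen 15 (rule 109): 1011111111
Gen 16 (rule 218): 0011111111
Gen 17 (rule 195): 1101111111

Answer: none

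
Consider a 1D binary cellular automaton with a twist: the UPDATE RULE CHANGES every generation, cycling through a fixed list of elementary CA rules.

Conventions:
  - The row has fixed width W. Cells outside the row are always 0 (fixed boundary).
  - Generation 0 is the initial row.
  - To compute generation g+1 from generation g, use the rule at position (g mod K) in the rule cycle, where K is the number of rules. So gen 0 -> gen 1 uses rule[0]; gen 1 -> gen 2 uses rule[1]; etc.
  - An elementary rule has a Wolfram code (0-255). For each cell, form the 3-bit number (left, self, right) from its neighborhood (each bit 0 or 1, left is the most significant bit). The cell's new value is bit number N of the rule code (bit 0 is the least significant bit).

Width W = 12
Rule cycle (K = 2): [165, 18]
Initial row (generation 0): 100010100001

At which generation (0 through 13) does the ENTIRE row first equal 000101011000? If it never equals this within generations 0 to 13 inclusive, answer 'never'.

Gen 0: 100010100001
Gen 1 (rule 165): 101011101101
Gen 2 (rule 18): 000000000000
Gen 3 (rule 165): 111111111111
Gen 4 (rule 18): 000000000000
Gen 5 (rule 165): 111111111111
Gen 6 (rule 18): 000000000000
Gen 7 (rule 165): 111111111111
Gen 8 (rule 18): 000000000000
Gen 9 (rule 165): 111111111111
Gen 10 (rule 18): 000000000000
Gen 11 (rule 165): 111111111111
Gen 12 (rule 18): 000000000000
Gen 13 (rule 165): 111111111111

Answer: never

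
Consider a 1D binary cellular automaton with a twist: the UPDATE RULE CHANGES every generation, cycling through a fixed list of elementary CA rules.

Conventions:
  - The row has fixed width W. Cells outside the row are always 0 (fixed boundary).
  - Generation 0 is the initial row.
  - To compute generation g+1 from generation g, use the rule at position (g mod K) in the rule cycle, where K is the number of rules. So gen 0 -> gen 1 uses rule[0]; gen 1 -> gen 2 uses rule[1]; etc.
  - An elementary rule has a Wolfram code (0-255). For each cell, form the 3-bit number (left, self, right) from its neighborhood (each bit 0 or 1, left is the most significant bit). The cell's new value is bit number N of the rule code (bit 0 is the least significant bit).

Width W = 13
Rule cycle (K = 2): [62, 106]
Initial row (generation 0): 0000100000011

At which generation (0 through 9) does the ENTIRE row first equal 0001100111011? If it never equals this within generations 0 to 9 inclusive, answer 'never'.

Answer: 7

Derivation:
Gen 0: 0000100000011
Gen 1 (rule 62): 0001110000110
Gen 2 (rule 106): 0011010001110
Gen 3 (rule 62): 0110111011001
Gen 4 (rule 106): 1111101111010
Gen 5 (rule 62): 1000011000111
Gen 6 (rule 106): 0000111001101
Gen 7 (rule 62): 0001100111011
Gen 8 (rule 106): 0011101101111
Gen 9 (rule 62): 0110011011000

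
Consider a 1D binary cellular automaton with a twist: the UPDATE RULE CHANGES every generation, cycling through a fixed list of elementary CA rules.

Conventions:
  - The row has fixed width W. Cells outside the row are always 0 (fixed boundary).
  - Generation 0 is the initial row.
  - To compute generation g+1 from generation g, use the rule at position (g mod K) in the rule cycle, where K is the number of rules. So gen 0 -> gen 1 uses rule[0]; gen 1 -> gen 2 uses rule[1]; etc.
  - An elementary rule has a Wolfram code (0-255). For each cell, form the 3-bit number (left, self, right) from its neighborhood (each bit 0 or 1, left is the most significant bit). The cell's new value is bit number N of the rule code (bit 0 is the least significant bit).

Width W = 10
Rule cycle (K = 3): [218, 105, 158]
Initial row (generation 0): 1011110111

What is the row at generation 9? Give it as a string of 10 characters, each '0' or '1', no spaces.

Gen 0: 1011110111
Gen 1 (rule 218): 0011110111
Gen 2 (rule 105): 1010011101
Gen 3 (rule 158): 1011111001
Gen 4 (rule 218): 0011111110
Gen 5 (rule 105): 1010000010
Gen 6 (rule 158): 1011000111
Gen 7 (rule 218): 0011101111
Gen 8 (rule 105): 1010111001
Gen 9 (rule 158): 1010110111

Answer: 1010110111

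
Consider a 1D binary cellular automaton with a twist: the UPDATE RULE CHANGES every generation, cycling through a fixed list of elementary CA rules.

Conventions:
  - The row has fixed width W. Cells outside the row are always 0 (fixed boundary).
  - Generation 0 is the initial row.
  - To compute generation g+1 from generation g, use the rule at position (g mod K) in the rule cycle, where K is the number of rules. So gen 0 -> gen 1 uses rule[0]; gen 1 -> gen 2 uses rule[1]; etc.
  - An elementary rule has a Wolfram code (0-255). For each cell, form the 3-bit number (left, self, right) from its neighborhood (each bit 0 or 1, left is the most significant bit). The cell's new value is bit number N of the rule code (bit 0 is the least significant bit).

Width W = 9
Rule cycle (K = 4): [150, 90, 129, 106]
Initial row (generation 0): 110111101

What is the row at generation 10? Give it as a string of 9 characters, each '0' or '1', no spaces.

Gen 0: 110111101
Gen 1 (rule 150): 000011001
Gen 2 (rule 90): 000111110
Gen 3 (rule 129): 110011100
Gen 4 (rule 106): 110110100
Gen 5 (rule 150): 000000110
Gen 6 (rule 90): 000001111
Gen 7 (rule 129): 111100110
Gen 8 (rule 106): 100101110
Gen 9 (rule 150): 111100101
Gen 10 (rule 90): 100111000

Answer: 100111000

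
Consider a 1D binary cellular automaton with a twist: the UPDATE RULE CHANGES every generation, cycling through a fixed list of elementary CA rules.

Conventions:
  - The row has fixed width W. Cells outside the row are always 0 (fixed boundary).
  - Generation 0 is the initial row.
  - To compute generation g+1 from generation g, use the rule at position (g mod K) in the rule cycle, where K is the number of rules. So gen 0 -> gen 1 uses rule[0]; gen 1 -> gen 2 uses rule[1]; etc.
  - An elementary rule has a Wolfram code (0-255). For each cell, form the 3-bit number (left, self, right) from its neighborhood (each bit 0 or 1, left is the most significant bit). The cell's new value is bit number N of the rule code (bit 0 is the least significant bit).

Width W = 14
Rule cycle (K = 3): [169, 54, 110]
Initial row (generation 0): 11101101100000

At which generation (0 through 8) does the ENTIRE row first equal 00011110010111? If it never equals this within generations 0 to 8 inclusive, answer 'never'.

Gen 0: 11101101100000
Gen 1 (rule 169): 11011011001111
Gen 2 (rule 54): 00100100110000
Gen 3 (rule 110): 01101101110000
Gen 4 (rule 169): 01011011100111
Gen 5 (rule 54): 11100100011000
Gen 6 (rule 110): 10101100111000
Gen 7 (rule 169): 01011000110011
Gen 8 (rule 54): 11100101001100

Answer: never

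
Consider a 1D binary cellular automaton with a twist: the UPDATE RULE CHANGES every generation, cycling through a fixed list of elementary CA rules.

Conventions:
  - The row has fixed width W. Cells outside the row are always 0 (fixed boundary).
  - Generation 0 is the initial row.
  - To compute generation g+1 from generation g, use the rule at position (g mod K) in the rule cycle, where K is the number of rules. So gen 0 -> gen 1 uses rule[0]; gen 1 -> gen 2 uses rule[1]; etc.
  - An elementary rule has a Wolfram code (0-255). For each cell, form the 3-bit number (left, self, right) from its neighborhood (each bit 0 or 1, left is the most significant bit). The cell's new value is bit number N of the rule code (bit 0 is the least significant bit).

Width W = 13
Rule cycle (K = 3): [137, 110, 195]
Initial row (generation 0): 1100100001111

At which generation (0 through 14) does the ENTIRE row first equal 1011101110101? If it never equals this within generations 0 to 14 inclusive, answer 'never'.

Gen 0: 1100100001111
Gen 1 (rule 137): 1000001101110
Gen 2 (rule 110): 1000011111010
Gen 3 (rule 195): 0011101111000
Gen 4 (rule 137): 1011001110011
Gen 5 (rule 110): 1111011010111
Gen 6 (rule 195): 0111001000011
Gen 7 (rule 137): 0110000011010
Gen 8 (rule 110): 1110000111110
Gen 9 (rule 195): 0110111011110
Gen 10 (rule 137): 0100110011100
Gen 11 (rule 110): 1101110110100
Gen 12 (rule 195): 0100110010001
Gen 13 (rule 137): 0000100000100
Gen 14 (rule 110): 0001100001100

Answer: never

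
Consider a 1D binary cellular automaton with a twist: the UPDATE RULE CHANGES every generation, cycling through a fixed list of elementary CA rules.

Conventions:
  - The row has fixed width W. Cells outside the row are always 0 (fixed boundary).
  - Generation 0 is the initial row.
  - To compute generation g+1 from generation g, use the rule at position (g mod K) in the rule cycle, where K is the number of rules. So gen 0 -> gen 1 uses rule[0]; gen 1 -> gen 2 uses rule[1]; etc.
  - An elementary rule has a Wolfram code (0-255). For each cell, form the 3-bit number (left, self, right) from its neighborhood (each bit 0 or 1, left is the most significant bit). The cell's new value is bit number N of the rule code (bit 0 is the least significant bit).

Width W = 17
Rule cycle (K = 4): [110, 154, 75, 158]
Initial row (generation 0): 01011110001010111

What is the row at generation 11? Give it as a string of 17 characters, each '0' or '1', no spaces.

Answer: 11000101110100110

Derivation:
Gen 0: 01011110001010111
Gen 1 (rule 110): 11110010011111101
Gen 2 (rule 154): 11101101111111000
Gen 3 (rule 75): 10101101000001011
Gen 4 (rule 158): 10101001100011010
Gen 5 (rule 110): 11111011100111110
Gen 6 (rule 154): 11110011011111101
Gen 7 (rule 75): 10010111010000100
Gen 8 (rule 158): 11110110011001110
Gen 9 (rule 110): 10011110111011010
Gen 10 (rule 154): 01111100110010001
Gen 11 (rule 75): 11000101110100110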